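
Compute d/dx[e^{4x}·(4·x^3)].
x^{2} \left(16 x + 12\right) e^{4 x}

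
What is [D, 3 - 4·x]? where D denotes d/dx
-4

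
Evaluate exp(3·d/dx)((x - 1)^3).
x^{3} + 6 x^{2} + 12 x + 8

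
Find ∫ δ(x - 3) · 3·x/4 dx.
\frac{9}{4}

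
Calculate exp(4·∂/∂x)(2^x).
2^{x + 4}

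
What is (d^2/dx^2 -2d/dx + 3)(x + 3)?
3 x + 7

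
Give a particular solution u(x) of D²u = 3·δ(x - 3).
\frac{3|x - 3|}{2}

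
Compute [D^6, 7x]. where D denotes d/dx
42D^{5}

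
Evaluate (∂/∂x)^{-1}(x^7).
\frac{x^{8}}{8}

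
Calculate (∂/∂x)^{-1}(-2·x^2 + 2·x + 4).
- \frac{2 x^{3}}{3} + x^{2} + 4 x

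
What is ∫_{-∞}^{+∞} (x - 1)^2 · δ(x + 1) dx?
4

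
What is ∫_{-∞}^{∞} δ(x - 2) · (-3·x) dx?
-6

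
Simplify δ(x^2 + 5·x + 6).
\frac{\delta(x + 2) + \delta(x + 3)}{1}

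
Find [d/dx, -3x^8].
- 24 x^{7}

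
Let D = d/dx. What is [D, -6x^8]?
- 48 x^{7}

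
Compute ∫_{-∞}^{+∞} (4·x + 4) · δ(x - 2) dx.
12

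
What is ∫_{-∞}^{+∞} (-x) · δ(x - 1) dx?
-1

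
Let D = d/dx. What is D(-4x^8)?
- 32 x^{7}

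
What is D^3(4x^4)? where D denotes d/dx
96 x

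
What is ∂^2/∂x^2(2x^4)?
24 x^{2}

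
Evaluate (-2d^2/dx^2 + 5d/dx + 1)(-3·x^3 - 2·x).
- 3 x^{3} - 45 x^{2} + 34 x - 10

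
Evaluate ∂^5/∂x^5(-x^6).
- 720 x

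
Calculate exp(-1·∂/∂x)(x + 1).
x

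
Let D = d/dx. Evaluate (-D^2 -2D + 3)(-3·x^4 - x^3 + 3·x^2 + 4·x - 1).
- 9 x^{4} + 21 x^{3} + 51 x^{2} + 6 x - 17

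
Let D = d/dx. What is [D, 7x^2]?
14 x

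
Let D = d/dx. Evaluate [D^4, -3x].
-12D^{3}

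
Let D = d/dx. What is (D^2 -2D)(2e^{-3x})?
30 e^{- 3 x}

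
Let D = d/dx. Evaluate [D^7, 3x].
21D^{6}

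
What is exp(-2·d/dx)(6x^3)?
6 x^{3} - 36 x^{2} + 72 x - 48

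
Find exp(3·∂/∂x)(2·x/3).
\frac{2 x}{3} + 2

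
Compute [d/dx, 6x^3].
18 x^{2}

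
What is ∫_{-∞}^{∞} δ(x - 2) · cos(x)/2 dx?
\frac{\cos{\left(2 \right)}}{2}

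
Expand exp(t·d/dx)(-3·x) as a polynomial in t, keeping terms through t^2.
- 3 t - 3 x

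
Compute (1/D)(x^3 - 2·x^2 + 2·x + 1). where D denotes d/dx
\frac{x^{4}}{4} - \frac{2 x^{3}}{3} + x^{2} + x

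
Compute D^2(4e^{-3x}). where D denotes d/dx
36 e^{- 3 x}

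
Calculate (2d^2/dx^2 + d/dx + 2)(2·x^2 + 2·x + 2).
4 x^{2} + 8 x + 14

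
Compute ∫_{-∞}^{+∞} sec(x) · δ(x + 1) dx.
\sec{\left(1 \right)}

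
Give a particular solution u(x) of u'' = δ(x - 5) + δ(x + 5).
\frac{|x - 5|}{2} + \frac{|x + 5|}{2}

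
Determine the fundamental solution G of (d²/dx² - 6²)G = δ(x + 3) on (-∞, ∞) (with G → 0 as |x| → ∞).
-\frac{e^{-6|x + 3|}}{12}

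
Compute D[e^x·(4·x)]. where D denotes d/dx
4 \left(x + 1\right) e^{x}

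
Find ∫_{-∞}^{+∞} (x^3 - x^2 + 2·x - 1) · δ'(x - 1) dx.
-3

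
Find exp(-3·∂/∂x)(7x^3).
7 x^{3} - 63 x^{2} + 189 x - 189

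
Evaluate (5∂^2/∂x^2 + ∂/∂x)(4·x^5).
20 x^{3} \left(x + 20\right)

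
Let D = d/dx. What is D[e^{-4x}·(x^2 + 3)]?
2 \left(- 2 x^{2} + x - 6\right) e^{- 4 x}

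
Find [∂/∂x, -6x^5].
- 30 x^{4}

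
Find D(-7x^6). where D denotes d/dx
- 42 x^{5}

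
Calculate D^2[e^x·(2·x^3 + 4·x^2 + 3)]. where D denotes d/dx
\left(2 x^{3} + 16 x^{2} + 28 x + 11\right) e^{x}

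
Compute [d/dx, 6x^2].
12 x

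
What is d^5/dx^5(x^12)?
95040 x^{7}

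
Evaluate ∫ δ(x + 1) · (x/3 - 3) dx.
- \frac{10}{3}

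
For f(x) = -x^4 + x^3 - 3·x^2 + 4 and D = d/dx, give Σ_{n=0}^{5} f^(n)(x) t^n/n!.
- t^{4} - t^{3} \left(4 x - 1\right) - 3 t^{2} \left(2 x^{2} - x + 1\right) - t x \left(4 x^{2} - 3 x + 6\right) - x^{4} + x^{3} - 3 x^{2} + 4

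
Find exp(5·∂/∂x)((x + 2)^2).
x^{2} + 14 x + 49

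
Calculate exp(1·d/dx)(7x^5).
7 x^{5} + 35 x^{4} + 70 x^{3} + 70 x^{2} + 35 x + 7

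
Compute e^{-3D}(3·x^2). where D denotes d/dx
3 x^{2} - 18 x + 27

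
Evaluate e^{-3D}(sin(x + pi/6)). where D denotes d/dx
\sin{\left(x - 3 + \frac{\pi}{6} \right)}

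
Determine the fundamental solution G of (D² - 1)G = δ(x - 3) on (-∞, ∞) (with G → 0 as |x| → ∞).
-\frac{e^{-|x - 3|}}{2}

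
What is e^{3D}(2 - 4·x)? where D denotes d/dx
- 4 x - 10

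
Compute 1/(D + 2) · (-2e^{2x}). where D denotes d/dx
- \frac{e^{2 x}}{2}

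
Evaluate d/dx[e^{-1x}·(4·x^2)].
4 x \left(2 - x\right) e^{- x}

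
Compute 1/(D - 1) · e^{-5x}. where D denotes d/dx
- \frac{e^{- 5 x}}{6}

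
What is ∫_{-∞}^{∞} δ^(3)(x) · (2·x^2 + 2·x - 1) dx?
0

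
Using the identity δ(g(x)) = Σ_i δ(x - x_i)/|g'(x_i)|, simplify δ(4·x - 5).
\frac{\delta(x - 5/4)}{4}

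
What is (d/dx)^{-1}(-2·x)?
- x^{2}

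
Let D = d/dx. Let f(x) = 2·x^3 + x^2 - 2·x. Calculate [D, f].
6 x^{2} + 2 x - 2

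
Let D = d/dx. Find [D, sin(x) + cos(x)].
- \sin{\left(x \right)} + \cos{\left(x \right)}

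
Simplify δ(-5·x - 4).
\frac{\delta(x + 4/5)}{5}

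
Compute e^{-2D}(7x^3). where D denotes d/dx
7 x^{3} - 42 x^{2} + 84 x - 56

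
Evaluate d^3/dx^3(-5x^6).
- 600 x^{3}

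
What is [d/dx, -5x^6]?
- 30 x^{5}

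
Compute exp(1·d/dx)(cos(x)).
\cos{\left(x + 1 \right)}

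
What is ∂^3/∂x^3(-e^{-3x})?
27 e^{- 3 x}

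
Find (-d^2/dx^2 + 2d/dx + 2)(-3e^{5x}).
39 e^{5 x}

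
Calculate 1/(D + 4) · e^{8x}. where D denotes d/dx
\frac{e^{8 x}}{12}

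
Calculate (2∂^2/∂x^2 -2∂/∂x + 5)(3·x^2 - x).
15 x^{2} - 17 x + 14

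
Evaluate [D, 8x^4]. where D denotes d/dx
32 x^{3}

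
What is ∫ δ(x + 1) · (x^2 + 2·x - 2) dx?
-3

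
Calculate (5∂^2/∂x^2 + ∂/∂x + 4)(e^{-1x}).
8 e^{- x}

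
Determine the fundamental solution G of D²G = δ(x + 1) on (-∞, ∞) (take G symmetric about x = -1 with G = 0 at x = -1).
\frac{|x + 1|}{2}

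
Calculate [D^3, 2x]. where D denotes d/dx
6D^{2}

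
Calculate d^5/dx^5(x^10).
30240 x^{5}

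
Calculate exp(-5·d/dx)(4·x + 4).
4 x - 16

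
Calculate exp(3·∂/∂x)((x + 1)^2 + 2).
x^{2} + 8 x + 18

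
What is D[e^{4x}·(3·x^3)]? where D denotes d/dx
x^{2} \left(12 x + 9\right) e^{4 x}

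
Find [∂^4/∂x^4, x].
4\frac{d^{3}}{dx^{3}}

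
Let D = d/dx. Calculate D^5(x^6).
720 x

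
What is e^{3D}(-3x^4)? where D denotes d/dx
- 3 x^{4} - 36 x^{3} - 162 x^{2} - 324 x - 243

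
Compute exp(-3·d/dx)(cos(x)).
\cos{\left(x - 3 \right)}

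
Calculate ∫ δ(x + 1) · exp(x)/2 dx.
\frac{1}{2 e}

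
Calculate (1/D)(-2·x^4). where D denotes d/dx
- \frac{2 x^{5}}{5}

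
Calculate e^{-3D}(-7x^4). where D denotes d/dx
- 7 x^{4} + 84 x^{3} - 378 x^{2} + 756 x - 567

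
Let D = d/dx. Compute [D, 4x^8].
32 x^{7}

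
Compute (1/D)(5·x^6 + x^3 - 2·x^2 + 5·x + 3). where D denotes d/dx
\frac{5 x^{7}}{7} + \frac{x^{4}}{4} - \frac{2 x^{3}}{3} + \frac{5 x^{2}}{2} + 3 x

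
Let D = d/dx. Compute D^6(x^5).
0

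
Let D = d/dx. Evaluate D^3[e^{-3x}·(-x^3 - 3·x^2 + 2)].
3 \left(9 x^{3} - 36 x - 2\right) e^{- 3 x}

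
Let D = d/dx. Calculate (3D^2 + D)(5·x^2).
10 x + 30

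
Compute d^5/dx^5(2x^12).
190080 x^{7}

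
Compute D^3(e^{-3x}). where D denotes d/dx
- 27 e^{- 3 x}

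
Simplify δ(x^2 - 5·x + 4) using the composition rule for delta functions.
\frac{\delta(x - 1) + \delta(x - 4)}{3}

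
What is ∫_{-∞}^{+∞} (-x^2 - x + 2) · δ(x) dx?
2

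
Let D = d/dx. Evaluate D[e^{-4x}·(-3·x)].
3 \left(4 x - 1\right) e^{- 4 x}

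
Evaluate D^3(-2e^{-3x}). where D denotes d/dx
54 e^{- 3 x}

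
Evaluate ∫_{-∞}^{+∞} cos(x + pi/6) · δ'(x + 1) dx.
\cos{\left(1 + \frac{\pi}{3} \right)}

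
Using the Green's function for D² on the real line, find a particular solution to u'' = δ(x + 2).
\frac{|x + 2|}{2}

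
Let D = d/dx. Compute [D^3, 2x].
6D^{2}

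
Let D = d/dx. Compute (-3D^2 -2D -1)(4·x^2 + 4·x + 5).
- 4 x^{2} - 20 x - 37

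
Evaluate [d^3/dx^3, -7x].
-21\frac{d^{2}}{dx^{2}}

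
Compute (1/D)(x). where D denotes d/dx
\frac{x^{2}}{2}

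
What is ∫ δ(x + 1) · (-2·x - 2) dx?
0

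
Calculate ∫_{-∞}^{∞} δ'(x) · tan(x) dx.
-1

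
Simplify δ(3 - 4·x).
\frac{\delta(x - 3/4)}{4}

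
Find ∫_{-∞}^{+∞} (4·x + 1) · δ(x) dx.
1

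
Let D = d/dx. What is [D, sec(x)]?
\tan{\left(x \right)} \sec{\left(x \right)}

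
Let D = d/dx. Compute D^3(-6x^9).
- 3024 x^{6}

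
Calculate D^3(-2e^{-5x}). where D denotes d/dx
250 e^{- 5 x}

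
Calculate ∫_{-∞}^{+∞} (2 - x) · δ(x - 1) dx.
1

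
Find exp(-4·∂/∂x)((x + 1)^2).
x^{2} - 6 x + 9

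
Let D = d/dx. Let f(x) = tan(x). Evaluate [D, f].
\frac{1}{\cos^{2}{\left(x \right)}}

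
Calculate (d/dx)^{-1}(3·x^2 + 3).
x^{3} + 3 x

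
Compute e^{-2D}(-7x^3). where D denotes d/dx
- 7 x^{3} + 42 x^{2} - 84 x + 56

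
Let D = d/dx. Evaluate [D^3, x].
3D^{2}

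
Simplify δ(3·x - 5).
\frac{\delta(x - 5/3)}{3}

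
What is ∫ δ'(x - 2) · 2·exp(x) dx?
- 2 e^{2}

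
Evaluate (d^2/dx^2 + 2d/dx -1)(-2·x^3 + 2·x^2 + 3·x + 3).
2 x^{3} - 14 x^{2} - 7 x + 7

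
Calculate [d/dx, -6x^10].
- 60 x^{9}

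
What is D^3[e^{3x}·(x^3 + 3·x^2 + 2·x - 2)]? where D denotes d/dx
\left(27 x^{3} + 162 x^{2} + 270 x + 60\right) e^{3 x}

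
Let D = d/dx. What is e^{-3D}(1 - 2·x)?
7 - 2 x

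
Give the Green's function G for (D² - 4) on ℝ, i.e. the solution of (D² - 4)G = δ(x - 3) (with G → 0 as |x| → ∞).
-\frac{e^{-2|x - 3|}}{4}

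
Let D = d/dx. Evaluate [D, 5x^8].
40 x^{7}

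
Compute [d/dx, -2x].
-2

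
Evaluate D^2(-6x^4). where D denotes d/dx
- 72 x^{2}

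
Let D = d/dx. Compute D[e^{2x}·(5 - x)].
\left(9 - 2 x\right) e^{2 x}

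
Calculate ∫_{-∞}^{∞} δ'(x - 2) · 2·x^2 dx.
-8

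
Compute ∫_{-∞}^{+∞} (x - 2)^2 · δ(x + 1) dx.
9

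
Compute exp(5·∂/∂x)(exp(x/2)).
e^{\frac{x}{2} + \frac{5}{2}}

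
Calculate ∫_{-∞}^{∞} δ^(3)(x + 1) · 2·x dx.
0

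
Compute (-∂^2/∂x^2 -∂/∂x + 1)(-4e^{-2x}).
4 e^{- 2 x}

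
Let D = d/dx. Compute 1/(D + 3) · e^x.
\frac{e^{x}}{4}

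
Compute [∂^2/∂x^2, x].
2\frac{d}{dx}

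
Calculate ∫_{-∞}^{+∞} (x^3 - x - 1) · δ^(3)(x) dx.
-6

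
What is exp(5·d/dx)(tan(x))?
\tan{\left(x + 5 \right)}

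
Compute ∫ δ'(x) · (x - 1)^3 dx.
-3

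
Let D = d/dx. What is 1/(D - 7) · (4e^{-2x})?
- \frac{4 e^{- 2 x}}{9}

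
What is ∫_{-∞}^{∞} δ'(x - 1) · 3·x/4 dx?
- \frac{3}{4}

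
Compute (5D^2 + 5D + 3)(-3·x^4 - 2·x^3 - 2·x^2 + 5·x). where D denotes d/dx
- 9 x^{4} - 66 x^{3} - 216 x^{2} - 65 x + 5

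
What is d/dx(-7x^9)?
- 63 x^{8}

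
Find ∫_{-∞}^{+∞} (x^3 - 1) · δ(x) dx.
-1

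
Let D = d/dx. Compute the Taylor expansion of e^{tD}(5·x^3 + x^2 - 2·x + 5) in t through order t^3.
5 t^{3} + t^{2} \left(15 x + 1\right) + t \left(15 x^{2} + 2 x - 2\right) + 5 x^{3} + x^{2} - 2 x + 5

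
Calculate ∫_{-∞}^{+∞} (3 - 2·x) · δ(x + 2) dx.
7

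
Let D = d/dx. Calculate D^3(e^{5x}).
125 e^{5 x}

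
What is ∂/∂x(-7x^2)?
- 14 x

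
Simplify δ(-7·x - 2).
\frac{\delta(x + 2/7)}{7}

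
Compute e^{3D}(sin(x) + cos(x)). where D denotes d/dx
\sqrt{2} \sin{\left(x + \frac{\pi}{4} + 3 \right)}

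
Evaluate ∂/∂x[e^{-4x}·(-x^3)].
x^{2} \left(4 x - 3\right) e^{- 4 x}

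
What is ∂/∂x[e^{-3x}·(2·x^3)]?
6 x^{2} \left(1 - x\right) e^{- 3 x}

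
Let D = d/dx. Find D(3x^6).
18 x^{5}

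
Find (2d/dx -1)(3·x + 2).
4 - 3 x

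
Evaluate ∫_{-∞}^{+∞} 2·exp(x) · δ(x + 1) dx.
\frac{2}{e}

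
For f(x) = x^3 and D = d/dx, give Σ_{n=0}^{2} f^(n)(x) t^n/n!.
x \left(3 t^{2} + 3 t x + x^{2}\right)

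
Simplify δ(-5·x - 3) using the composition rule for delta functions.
\frac{\delta(x + 3/5)}{5}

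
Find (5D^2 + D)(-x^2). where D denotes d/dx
- 2 x - 10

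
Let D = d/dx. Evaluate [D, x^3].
3 x^{2}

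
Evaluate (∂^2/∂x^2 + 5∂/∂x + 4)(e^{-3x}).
- 2 e^{- 3 x}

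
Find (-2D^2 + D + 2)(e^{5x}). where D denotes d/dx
- 43 e^{5 x}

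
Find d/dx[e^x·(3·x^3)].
3 x^{2} \left(x + 3\right) e^{x}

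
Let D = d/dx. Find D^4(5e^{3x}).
405 e^{3 x}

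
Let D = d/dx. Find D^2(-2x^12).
- 264 x^{10}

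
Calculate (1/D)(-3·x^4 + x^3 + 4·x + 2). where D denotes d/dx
- \frac{3 x^{5}}{5} + \frac{x^{4}}{4} + 2 x^{2} + 2 x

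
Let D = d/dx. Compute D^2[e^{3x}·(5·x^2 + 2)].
\left(45 x^{2} + 60 x + 28\right) e^{3 x}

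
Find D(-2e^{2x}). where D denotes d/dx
- 4 e^{2 x}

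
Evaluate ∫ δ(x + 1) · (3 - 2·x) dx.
5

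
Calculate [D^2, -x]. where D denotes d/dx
-2D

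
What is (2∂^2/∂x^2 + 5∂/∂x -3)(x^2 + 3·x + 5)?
- 3 x^{2} + x + 4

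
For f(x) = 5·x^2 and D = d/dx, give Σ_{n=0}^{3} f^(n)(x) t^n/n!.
5 t^{2} + 10 t x + 5 x^{2}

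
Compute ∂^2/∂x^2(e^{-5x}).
25 e^{- 5 x}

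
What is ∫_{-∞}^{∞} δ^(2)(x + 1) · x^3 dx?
-6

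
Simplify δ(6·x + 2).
\frac{\delta(x + 1/3)}{6}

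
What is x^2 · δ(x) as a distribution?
0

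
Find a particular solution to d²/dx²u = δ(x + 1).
\frac{|x + 1|}{2}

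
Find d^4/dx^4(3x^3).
0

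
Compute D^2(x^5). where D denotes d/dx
20 x^{3}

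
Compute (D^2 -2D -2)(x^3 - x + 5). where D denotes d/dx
- 2 x^{3} - 6 x^{2} + 8 x - 8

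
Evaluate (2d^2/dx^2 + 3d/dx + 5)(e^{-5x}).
40 e^{- 5 x}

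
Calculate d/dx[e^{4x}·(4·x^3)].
x^{2} \left(16 x + 12\right) e^{4 x}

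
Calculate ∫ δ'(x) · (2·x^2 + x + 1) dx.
-1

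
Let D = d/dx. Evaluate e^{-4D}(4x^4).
4 x^{4} - 64 x^{3} + 384 x^{2} - 1024 x + 1024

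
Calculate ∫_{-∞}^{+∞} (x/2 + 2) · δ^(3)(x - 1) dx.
0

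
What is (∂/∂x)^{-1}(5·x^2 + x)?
\frac{5 x^{3}}{3} + \frac{x^{2}}{2}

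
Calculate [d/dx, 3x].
3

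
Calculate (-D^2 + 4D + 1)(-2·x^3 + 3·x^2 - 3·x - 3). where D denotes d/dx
- 2 x^{3} - 21 x^{2} + 33 x - 21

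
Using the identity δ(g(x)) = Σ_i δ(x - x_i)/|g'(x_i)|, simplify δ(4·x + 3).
\frac{\delta(x + 3/4)}{4}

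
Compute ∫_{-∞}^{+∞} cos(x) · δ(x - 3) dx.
\cos{\left(3 \right)}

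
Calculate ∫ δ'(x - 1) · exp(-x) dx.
e^{-1}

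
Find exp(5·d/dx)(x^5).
x^{5} + 25 x^{4} + 250 x^{3} + 1250 x^{2} + 3125 x + 3125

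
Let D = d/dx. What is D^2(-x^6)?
- 30 x^{4}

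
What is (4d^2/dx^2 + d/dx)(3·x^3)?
9 x \left(x + 8\right)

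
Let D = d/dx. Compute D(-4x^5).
- 20 x^{4}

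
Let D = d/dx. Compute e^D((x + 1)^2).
x^{2} + 4 x + 4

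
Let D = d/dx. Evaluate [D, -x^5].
- 5 x^{4}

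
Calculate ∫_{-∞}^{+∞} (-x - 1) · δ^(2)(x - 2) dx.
0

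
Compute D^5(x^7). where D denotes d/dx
2520 x^{2}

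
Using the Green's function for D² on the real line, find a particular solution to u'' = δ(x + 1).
\frac{|x + 1|}{2}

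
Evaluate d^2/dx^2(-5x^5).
- 100 x^{3}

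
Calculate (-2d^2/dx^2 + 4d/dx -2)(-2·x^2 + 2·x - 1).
4 x^{2} - 20 x + 18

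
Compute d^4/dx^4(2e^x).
2 e^{x}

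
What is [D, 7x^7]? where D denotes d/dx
49 x^{6}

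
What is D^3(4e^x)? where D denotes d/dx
4 e^{x}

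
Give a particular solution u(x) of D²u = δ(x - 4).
\frac{|x - 4|}{2}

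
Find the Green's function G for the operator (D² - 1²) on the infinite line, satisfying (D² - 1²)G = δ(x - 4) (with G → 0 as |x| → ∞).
-\frac{e^{-|x - 4|}}{2}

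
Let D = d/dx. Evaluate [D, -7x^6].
- 42 x^{5}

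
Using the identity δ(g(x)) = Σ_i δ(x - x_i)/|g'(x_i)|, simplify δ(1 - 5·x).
\frac{\delta(x - 1/5)}{5}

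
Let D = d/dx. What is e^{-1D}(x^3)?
x^{3} - 3 x^{2} + 3 x - 1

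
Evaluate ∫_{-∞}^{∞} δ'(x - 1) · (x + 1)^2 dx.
-4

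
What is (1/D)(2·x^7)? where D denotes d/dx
\frac{x^{8}}{4}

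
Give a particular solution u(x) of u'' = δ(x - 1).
\frac{|x - 1|}{2}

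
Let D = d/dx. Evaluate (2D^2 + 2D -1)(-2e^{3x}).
- 46 e^{3 x}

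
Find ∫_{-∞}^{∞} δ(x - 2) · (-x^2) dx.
-4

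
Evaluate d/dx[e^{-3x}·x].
\left(1 - 3 x\right) e^{- 3 x}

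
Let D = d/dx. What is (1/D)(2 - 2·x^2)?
- \frac{2 x^{3}}{3} + 2 x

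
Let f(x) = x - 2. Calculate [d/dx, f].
1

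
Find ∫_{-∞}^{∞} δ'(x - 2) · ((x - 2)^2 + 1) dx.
0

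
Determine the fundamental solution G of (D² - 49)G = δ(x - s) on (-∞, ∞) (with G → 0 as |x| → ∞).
-\frac{e^{-7|x-s|}}{14}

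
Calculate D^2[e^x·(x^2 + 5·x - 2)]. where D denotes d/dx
\left(x^{2} + 9 x + 10\right) e^{x}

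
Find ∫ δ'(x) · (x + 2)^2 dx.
-4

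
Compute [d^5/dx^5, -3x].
-15\frac{d^{4}}{dx^{4}}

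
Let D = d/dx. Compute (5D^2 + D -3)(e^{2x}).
19 e^{2 x}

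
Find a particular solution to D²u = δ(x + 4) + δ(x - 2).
\frac{|x + 4|}{2} + \frac{|x - 2|}{2}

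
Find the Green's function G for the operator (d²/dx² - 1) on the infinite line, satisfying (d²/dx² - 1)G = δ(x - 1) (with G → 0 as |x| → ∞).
-\frac{e^{-|x - 1|}}{2}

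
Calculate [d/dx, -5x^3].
- 15 x^{2}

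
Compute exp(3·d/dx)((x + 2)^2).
x^{2} + 10 x + 25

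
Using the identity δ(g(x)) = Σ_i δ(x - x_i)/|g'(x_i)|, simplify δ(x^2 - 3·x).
\frac{\delta(x - 3) + \delta(x)}{3}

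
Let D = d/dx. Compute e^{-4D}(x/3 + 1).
\frac{x}{3} - \frac{1}{3}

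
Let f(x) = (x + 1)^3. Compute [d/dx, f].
3 \left(x + 1\right)^{2}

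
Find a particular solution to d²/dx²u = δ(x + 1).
\frac{|x + 1|}{2}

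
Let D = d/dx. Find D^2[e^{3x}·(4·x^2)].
\left(36 x^{2} + 48 x + 8\right) e^{3 x}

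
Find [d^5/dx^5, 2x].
10\frac{d^{4}}{dx^{4}}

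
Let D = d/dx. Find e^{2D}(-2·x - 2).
- 2 x - 6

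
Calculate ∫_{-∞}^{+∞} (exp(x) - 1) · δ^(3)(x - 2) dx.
- e^{2}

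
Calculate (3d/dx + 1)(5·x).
5 x + 15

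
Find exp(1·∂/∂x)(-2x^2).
- 2 x^{2} - 4 x - 2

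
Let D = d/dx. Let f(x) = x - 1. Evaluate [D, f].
1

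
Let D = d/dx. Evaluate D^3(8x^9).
4032 x^{6}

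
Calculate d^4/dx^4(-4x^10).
- 20160 x^{6}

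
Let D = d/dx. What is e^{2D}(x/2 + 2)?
\frac{x}{2} + 3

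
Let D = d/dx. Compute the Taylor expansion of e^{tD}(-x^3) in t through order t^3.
- t^{3} - 3 t^{2} x - 3 t x^{2} - x^{3}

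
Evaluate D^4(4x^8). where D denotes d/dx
6720 x^{4}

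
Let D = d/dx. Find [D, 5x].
5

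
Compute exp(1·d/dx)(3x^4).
3 x^{4} + 12 x^{3} + 18 x^{2} + 12 x + 3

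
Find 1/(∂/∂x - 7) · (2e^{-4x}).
- \frac{2 e^{- 4 x}}{11}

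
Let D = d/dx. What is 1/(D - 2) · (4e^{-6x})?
- \frac{e^{- 6 x}}{2}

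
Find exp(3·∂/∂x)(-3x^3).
- 3 x^{3} - 27 x^{2} - 81 x - 81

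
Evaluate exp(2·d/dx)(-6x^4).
- 6 x^{4} - 48 x^{3} - 144 x^{2} - 192 x - 96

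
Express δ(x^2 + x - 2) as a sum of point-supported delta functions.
\frac{\delta(x + 2) + \delta(x - 1)}{3}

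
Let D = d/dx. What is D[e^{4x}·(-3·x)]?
\left(- 12 x - 3\right) e^{4 x}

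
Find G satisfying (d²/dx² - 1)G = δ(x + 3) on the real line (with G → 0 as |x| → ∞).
-\frac{e^{-|x + 3|}}{2}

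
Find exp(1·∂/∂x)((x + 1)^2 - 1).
x^{2} + 4 x + 3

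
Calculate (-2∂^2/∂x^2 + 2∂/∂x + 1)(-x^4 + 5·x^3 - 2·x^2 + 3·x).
- x^{4} - 3 x^{3} + 52 x^{2} - 65 x + 14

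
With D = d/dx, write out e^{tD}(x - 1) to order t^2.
t + x - 1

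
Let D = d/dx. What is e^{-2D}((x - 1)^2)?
x^{2} - 6 x + 9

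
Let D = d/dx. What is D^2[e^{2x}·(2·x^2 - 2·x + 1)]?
8 x \left(x + 1\right) e^{2 x}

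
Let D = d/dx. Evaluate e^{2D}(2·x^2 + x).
2 x^{2} + 9 x + 10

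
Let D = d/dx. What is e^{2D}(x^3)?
x^{3} + 6 x^{2} + 12 x + 8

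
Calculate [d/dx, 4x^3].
12 x^{2}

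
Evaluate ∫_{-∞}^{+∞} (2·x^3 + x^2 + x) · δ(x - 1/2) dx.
1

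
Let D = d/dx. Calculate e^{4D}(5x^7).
5 x^{7} + 140 x^{6} + 1680 x^{5} + 11200 x^{4} + 44800 x^{3} + 107520 x^{2} + 143360 x + 81920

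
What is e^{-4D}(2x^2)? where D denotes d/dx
2 x^{2} - 16 x + 32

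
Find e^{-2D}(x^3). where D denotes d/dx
x^{3} - 6 x^{2} + 12 x - 8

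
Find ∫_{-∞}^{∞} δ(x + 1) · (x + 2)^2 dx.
1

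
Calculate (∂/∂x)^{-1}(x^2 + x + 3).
\frac{x^{3}}{3} + \frac{x^{2}}{2} + 3 x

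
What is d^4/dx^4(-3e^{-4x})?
- 768 e^{- 4 x}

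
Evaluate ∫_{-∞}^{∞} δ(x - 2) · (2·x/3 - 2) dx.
- \frac{2}{3}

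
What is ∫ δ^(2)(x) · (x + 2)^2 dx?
2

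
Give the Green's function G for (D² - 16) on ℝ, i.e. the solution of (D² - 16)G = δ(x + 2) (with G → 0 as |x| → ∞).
-\frac{e^{-4|x + 2|}}{8}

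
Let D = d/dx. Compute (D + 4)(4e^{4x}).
32 e^{4 x}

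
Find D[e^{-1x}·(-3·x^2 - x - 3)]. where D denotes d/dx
\left(3 x^{2} - 5 x + 2\right) e^{- x}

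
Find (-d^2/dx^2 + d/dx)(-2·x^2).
4 - 4 x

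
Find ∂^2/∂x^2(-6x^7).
- 252 x^{5}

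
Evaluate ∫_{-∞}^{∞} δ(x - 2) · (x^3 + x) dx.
10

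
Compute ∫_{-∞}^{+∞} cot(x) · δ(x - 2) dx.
\cot{\left(2 \right)}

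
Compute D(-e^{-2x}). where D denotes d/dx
2 e^{- 2 x}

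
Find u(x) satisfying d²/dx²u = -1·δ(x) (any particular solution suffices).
-\frac{|x|}{2}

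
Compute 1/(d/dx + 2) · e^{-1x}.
e^{- x}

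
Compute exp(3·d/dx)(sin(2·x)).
\sin{\left(2 x + 6 \right)}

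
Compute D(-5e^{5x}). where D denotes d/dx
- 25 e^{5 x}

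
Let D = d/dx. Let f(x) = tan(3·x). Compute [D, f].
\frac{3}{\cos^{2}{\left(3 x \right)}}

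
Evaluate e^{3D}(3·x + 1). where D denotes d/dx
3 x + 10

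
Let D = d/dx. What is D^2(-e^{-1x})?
- e^{- x}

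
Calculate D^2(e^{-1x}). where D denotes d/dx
e^{- x}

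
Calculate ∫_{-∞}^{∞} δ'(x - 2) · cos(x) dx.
\sin{\left(2 \right)}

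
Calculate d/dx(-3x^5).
- 15 x^{4}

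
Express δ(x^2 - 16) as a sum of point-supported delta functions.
\frac{\delta(x - 4) + \delta(x + 4)}{8}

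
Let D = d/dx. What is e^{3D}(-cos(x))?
- \cos{\left(x + 3 \right)}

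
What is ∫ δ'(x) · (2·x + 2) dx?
-2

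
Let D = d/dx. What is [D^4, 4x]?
16D^{3}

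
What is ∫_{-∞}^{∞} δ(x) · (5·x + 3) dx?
3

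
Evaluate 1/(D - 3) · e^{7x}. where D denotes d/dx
\frac{e^{7 x}}{4}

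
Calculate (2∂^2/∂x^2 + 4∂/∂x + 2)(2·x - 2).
4 x + 4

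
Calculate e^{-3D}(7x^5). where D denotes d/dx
7 x^{5} - 105 x^{4} + 630 x^{3} - 1890 x^{2} + 2835 x - 1701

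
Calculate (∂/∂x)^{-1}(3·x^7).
\frac{3 x^{8}}{8}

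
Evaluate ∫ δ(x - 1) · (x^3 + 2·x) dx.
3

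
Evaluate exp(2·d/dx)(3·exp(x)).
3 e^{x + 2}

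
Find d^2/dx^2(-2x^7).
- 84 x^{5}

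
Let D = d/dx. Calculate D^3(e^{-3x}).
- 27 e^{- 3 x}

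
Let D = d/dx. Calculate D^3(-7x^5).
- 420 x^{2}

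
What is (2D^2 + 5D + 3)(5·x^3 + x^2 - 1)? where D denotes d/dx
15 x^{3} + 78 x^{2} + 70 x + 1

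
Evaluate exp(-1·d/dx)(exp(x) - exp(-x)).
- e^{1 - x} + e^{x - 1}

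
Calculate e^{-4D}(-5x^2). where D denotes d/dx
- 5 x^{2} + 40 x - 80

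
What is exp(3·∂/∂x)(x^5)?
x^{5} + 15 x^{4} + 90 x^{3} + 270 x^{2} + 405 x + 243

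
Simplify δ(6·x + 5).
\frac{\delta(x + 5/6)}{6}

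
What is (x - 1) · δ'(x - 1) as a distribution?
-\delta(x - 1)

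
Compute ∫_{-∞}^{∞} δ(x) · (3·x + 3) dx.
3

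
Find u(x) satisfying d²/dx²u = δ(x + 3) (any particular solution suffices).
\frac{|x + 3|}{2}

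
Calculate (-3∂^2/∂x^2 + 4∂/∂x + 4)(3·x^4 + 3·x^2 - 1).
12 x^{4} + 48 x^{3} - 96 x^{2} + 24 x - 22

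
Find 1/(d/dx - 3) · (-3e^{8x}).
- \frac{3 e^{8 x}}{5}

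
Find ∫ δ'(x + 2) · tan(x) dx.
- \frac{1}{\cos^{2}{\left(2 \right)}}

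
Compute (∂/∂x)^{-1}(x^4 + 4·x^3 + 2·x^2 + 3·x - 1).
\frac{x^{5}}{5} + x^{4} + \frac{2 x^{3}}{3} + \frac{3 x^{2}}{2} - x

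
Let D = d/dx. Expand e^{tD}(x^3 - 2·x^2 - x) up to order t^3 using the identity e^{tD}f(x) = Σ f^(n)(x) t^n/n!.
t^{3} + t^{2} \left(3 x - 2\right) - t \left(- 3 x^{2} + 4 x + 1\right) + x^{3} - 2 x^{2} - x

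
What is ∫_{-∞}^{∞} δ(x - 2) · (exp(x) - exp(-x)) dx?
2 \sinh{\left(2 \right)}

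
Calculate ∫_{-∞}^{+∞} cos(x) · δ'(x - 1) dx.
\sin{\left(1 \right)}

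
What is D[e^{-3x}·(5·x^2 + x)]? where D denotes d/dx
\left(- 15 x^{2} + 7 x + 1\right) e^{- 3 x}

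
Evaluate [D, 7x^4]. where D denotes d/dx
28 x^{3}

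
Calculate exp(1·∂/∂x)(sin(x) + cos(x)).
\sqrt{2} \sin{\left(x + \frac{\pi}{4} + 1 \right)}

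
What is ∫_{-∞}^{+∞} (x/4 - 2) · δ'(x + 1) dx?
- \frac{1}{4}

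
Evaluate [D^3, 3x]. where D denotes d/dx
9D^{2}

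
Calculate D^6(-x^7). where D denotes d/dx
- 5040 x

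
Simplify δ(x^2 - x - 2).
\frac{\delta(x - 2) + \delta(x + 1)}{3}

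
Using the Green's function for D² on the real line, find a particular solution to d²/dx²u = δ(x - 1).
\frac{|x - 1|}{2}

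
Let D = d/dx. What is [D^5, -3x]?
-15D^{4}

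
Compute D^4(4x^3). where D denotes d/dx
0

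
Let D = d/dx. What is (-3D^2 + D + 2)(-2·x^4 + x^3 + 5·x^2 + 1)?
- 4 x^{4} - 6 x^{3} + 85 x^{2} - 8 x - 28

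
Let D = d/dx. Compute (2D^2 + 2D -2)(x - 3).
8 - 2 x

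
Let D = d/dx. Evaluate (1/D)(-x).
- \frac{x^{2}}{2}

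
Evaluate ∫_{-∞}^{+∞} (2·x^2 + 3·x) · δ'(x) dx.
-3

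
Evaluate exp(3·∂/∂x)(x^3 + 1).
x^{3} + 9 x^{2} + 27 x + 28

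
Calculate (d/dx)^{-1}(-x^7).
- \frac{x^{8}}{8}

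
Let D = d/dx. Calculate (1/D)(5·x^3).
\frac{5 x^{4}}{4}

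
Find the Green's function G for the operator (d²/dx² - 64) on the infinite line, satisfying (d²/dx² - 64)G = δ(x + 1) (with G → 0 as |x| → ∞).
-\frac{e^{-8|x + 1|}}{16}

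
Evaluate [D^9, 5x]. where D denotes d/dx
45D^{8}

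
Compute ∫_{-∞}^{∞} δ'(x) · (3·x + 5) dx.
-3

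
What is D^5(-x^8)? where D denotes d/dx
- 6720 x^{3}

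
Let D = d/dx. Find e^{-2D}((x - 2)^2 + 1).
x^{2} - 8 x + 17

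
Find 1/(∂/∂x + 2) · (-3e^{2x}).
- \frac{3 e^{2 x}}{4}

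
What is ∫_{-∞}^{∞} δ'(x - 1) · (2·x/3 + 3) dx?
- \frac{2}{3}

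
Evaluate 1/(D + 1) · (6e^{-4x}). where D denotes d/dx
- 2 e^{- 4 x}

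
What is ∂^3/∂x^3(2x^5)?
120 x^{2}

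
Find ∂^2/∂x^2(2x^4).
24 x^{2}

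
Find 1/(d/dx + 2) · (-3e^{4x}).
- \frac{e^{4 x}}{2}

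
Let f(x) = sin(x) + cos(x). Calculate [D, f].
- \sin{\left(x \right)} + \cos{\left(x \right)}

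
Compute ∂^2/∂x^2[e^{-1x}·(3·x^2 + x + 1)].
\left(3 x^{2} - 11 x + 5\right) e^{- x}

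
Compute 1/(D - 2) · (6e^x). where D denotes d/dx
- 6 e^{x}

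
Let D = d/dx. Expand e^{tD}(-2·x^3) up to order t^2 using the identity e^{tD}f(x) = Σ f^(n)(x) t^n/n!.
2 x \left(- 3 t^{2} - 3 t x - x^{2}\right)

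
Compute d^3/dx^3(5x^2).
0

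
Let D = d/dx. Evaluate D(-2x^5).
- 10 x^{4}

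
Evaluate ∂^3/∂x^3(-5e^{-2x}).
40 e^{- 2 x}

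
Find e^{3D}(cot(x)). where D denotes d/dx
\cot{\left(x + 3 \right)}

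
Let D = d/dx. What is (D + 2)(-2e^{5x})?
- 14 e^{5 x}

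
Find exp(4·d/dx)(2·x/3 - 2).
\frac{2 x}{3} + \frac{2}{3}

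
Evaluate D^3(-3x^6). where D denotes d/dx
- 360 x^{3}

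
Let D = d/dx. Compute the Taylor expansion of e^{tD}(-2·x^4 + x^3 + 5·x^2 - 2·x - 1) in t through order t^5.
- 2 t^{4} - t^{3} \left(8 x - 1\right) + t^{2} \left(- 12 x^{2} + 3 x + 5\right) - t \left(8 x^{3} - 3 x^{2} - 10 x + 2\right) - 2 x^{4} + x^{3} + 5 x^{2} - 2 x - 1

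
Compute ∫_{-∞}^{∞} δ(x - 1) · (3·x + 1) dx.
4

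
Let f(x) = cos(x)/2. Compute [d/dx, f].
- \frac{\sin{\left(x \right)}}{2}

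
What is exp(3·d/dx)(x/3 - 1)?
\frac{x}{3}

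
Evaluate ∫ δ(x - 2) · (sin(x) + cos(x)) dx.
\cos{\left(2 \right)} + \sin{\left(2 \right)}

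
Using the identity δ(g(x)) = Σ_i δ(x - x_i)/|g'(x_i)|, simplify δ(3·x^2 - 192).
\frac{\delta(x - 8) + \delta(x + 8)}{48}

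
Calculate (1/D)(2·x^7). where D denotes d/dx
\frac{x^{8}}{4}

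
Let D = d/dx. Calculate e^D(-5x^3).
- 5 x^{3} - 15 x^{2} - 15 x - 5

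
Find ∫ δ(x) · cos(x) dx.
1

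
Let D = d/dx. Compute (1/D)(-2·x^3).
- \frac{x^{4}}{2}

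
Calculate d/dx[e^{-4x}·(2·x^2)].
4 x \left(1 - 2 x\right) e^{- 4 x}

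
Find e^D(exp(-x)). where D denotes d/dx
e^{- x - 1}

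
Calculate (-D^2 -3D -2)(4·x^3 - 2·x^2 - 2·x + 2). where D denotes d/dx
- 8 x^{3} - 32 x^{2} - 8 x + 6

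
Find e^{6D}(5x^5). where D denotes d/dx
5 x^{5} + 150 x^{4} + 1800 x^{3} + 10800 x^{2} + 32400 x + 38880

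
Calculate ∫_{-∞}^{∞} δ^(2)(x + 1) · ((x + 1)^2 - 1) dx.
2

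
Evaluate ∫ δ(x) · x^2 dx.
0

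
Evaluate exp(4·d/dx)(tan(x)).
\tan{\left(x + 4 \right)}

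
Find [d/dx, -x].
-1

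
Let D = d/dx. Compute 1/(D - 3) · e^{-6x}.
- \frac{e^{- 6 x}}{9}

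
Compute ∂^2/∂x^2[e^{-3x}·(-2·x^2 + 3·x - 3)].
\left(- 18 x^{2} + 51 x - 49\right) e^{- 3 x}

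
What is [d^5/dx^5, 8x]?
40\frac{d^{4}}{dx^{4}}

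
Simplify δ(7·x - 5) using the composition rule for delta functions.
\frac{\delta(x - 5/7)}{7}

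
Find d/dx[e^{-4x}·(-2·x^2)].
4 x \left(2 x - 1\right) e^{- 4 x}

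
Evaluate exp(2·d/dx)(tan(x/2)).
\tan{\left(\frac{x}{2} + 1 \right)}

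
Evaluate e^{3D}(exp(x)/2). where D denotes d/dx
\frac{e^{x + 3}}{2}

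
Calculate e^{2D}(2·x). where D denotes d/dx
2 x + 4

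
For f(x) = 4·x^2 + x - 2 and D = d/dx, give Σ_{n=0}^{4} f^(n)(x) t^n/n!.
4 t^{2} + t \left(8 x + 1\right) + 4 x^{2} + x - 2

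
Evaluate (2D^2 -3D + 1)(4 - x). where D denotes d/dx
7 - x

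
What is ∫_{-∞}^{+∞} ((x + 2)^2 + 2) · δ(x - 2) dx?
18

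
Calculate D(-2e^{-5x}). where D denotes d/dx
10 e^{- 5 x}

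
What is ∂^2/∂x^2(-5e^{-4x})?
- 80 e^{- 4 x}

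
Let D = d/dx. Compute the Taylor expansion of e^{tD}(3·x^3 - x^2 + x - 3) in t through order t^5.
3 t^{3} + t^{2} \left(9 x - 1\right) + t \left(9 x^{2} - 2 x + 1\right) + 3 x^{3} - x^{2} + x - 3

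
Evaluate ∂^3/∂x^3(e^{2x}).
8 e^{2 x}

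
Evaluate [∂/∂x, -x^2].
- 2 x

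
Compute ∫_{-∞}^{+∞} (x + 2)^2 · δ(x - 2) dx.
16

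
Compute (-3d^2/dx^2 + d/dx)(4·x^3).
12 x \left(x - 6\right)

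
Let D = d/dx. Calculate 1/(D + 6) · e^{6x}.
\frac{e^{6 x}}{12}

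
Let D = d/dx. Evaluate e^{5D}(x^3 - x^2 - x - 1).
x^{3} + 14 x^{2} + 64 x + 94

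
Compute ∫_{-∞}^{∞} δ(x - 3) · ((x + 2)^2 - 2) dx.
23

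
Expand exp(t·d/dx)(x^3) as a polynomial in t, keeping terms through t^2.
x \left(3 t^{2} + 3 t x + x^{2}\right)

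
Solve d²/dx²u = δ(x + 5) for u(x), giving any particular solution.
\frac{|x + 5|}{2}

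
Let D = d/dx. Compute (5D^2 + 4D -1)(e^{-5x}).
104 e^{- 5 x}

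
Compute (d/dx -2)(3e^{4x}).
6 e^{4 x}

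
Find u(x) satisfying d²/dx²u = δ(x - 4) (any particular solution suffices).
\frac{|x - 4|}{2}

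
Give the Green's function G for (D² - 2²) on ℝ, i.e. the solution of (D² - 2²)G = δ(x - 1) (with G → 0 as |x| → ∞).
-\frac{e^{-2|x - 1|}}{4}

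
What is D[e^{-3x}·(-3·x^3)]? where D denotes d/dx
9 x^{2} \left(x - 1\right) e^{- 3 x}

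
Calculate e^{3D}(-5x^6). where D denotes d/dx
- 5 x^{6} - 90 x^{5} - 675 x^{4} - 2700 x^{3} - 6075 x^{2} - 7290 x - 3645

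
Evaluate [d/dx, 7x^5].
35 x^{4}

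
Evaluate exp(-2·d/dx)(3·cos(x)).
3 \cos{\left(x - 2 \right)}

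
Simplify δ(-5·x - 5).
\frac{\delta(x + 1)}{5}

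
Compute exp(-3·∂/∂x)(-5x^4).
- 5 x^{4} + 60 x^{3} - 270 x^{2} + 540 x - 405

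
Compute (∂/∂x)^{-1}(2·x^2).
\frac{2 x^{3}}{3}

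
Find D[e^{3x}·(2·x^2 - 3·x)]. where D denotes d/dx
\left(6 x^{2} - 5 x - 3\right) e^{3 x}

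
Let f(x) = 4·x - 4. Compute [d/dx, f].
4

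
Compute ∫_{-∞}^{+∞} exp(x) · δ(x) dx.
1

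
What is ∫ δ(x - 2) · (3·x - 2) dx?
4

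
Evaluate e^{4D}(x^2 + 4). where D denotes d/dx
x^{2} + 8 x + 20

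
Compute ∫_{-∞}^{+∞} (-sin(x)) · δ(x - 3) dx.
- \sin{\left(3 \right)}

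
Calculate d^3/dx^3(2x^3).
12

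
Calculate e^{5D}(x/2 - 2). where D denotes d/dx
\frac{x}{2} + \frac{1}{2}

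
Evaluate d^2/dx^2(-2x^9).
- 144 x^{7}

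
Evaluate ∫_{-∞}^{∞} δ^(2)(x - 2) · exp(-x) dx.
e^{-2}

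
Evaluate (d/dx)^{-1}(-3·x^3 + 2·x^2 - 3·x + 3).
- \frac{3 x^{4}}{4} + \frac{2 x^{3}}{3} - \frac{3 x^{2}}{2} + 3 x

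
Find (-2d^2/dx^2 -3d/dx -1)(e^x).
- 6 e^{x}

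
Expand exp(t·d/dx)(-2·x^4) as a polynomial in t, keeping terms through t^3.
2 x \left(- 4 t^{3} - 6 t^{2} x - 4 t x^{2} - x^{3}\right)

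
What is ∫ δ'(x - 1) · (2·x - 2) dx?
-2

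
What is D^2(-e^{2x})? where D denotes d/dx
- 4 e^{2 x}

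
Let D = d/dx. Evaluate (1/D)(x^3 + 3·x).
\frac{x^{4}}{4} + \frac{3 x^{2}}{2}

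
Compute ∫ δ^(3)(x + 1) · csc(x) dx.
\left(6 \cot^{2}{\left(1 \right)} + 5\right) \cot{\left(1 \right)} \csc{\left(1 \right)}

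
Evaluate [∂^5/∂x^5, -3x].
-15\frac{d^{4}}{dx^{4}}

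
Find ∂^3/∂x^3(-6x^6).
- 720 x^{3}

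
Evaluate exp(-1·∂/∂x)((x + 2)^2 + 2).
x^{2} + 2 x + 3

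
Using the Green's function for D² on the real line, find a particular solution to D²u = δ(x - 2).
\frac{|x - 2|}{2}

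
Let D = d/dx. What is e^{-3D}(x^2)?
x^{2} - 6 x + 9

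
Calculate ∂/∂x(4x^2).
8 x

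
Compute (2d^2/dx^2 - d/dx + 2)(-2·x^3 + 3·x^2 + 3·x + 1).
- 4 x^{3} + 12 x^{2} - 24 x + 11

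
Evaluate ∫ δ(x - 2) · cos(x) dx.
\cos{\left(2 \right)}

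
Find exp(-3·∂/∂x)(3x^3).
3 x^{3} - 27 x^{2} + 81 x - 81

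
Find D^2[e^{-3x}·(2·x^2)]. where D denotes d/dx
2 \left(9 x^{2} - 12 x + 2\right) e^{- 3 x}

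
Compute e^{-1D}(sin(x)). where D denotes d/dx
\sin{\left(x - 1 \right)}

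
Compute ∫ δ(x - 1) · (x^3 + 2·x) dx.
3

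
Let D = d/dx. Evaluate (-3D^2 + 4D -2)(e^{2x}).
- 6 e^{2 x}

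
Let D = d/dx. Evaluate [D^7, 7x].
49D^{6}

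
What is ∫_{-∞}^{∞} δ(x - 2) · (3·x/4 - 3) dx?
- \frac{3}{2}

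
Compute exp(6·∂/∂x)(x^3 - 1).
x^{3} + 18 x^{2} + 108 x + 215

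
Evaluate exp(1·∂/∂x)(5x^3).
5 x^{3} + 15 x^{2} + 15 x + 5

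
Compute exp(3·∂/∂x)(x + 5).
x + 8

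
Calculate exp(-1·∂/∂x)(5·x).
5 x - 5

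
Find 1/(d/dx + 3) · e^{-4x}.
- e^{- 4 x}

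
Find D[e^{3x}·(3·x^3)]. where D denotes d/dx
9 x^{2} \left(x + 1\right) e^{3 x}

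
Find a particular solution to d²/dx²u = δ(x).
\frac{|x|}{2}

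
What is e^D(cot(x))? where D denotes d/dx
\cot{\left(x + 1 \right)}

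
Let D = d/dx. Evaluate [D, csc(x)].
- \cot{\left(x \right)} \csc{\left(x \right)}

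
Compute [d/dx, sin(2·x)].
2 \cos{\left(2 x \right)}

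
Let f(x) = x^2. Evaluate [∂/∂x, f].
2 x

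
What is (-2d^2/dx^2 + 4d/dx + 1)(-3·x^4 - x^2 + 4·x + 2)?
- 3 x^{4} - 48 x^{3} + 71 x^{2} - 4 x + 22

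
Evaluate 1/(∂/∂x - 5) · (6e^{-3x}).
- \frac{3 e^{- 3 x}}{4}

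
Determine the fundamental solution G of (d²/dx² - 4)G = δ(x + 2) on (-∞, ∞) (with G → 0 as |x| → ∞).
-\frac{e^{-2|x + 2|}}{4}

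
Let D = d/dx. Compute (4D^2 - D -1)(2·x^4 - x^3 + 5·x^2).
- 2 x^{4} - 7 x^{3} + 94 x^{2} - 34 x + 40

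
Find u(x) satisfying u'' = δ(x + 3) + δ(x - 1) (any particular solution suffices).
\frac{|x + 3|}{2} + \frac{|x - 1|}{2}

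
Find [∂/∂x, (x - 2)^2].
2 x - 4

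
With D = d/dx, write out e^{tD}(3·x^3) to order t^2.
3 x \left(3 t^{2} + 3 t x + x^{2}\right)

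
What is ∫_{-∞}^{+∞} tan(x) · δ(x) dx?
0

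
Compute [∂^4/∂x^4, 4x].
16\frac{d^{3}}{dx^{3}}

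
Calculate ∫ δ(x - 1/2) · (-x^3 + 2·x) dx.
\frac{7}{8}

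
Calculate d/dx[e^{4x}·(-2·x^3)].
x^{2} \left(- 8 x - 6\right) e^{4 x}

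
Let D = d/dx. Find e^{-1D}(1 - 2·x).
3 - 2 x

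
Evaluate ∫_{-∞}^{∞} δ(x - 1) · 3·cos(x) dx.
3 \cos{\left(1 \right)}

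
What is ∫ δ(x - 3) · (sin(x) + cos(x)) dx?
\cos{\left(3 \right)} + \sin{\left(3 \right)}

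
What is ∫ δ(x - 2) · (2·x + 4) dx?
8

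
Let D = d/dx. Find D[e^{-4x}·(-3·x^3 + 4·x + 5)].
\left(12 x^{3} - 9 x^{2} - 16 x - 16\right) e^{- 4 x}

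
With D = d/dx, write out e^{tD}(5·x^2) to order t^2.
5 t^{2} + 10 t x + 5 x^{2}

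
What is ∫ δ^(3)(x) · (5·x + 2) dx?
0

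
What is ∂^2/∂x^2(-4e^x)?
- 4 e^{x}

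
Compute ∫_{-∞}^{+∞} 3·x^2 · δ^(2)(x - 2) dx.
6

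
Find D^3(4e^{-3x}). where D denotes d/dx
- 108 e^{- 3 x}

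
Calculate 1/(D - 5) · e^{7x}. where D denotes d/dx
\frac{e^{7 x}}{2}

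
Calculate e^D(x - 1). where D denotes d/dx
x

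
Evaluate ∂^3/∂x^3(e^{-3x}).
- 27 e^{- 3 x}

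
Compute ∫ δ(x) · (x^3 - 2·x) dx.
0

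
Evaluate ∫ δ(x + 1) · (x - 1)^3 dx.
-8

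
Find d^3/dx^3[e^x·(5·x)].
5 \left(x + 3\right) e^{x}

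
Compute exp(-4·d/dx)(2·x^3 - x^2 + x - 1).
2 x^{3} - 25 x^{2} + 105 x - 149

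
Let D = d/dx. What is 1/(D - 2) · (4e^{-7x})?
- \frac{4 e^{- 7 x}}{9}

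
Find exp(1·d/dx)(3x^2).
3 x^{2} + 6 x + 3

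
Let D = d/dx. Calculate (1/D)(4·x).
2 x^{2}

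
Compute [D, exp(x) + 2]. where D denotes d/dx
e^{x}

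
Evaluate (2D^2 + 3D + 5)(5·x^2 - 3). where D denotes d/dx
25 x^{2} + 30 x + 5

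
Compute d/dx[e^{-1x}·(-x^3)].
x^{2} \left(x - 3\right) e^{- x}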